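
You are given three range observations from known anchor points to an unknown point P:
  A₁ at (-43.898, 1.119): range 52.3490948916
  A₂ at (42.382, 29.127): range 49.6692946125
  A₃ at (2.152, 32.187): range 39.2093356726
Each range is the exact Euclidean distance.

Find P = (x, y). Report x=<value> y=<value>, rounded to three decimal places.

x=7.879 y=-6.602

eq1: (x + 43.898)² + (y − 1.119)² = 52.3490948916²
eq2: (x − 42.382)² + (y − 29.127)² = 49.6692946125²
eq3: (x − 2.152)² + (y − 32.187)² = 39.2093356726²
eq1−eq2, eq1−eq3 (x²,y² cancel):
  172.560·x + 56.016·y = 989.718397
  92.100·x + 62.136·y = 315.403240
det = 172.560·62.136 − 56.016·92.100 = 5563.114560
x = (989.718397·62.136 − 56.016·315.403240) / 5563.114560 = 7.878593
y = (172.560·315.403240 − 989.718397·92.100) / 5563.114560 = -6.601892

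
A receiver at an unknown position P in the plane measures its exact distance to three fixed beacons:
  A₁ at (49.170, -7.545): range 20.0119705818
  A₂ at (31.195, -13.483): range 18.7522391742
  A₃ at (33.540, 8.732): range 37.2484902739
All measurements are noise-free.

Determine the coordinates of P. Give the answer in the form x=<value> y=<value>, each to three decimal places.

eq1: (x − 49.170)² + (y + 7.545)² = 20.0119705818²
eq2: (x − 31.195)² + (y + 13.483)² = 18.7522391742²
eq3: (x − 33.540)² + (y − 8.732)² = 37.2484902739²
eq1−eq3, eq1−eq2 (x²,y² cancel):
  -31.260·x + 32.554·y = -2260.407562
  -35.950·x − 11.876·y = -1270.864118
det = -31.260·-11.876 − 32.554·-35.950 = 1541.560060
x = (-2260.407562·-11.876 − 32.554·-1270.864118) / 1541.560060 = 44.251478
y = (-31.260·-1270.864118 − -2260.407562·-35.950) / 1541.560060 = -26.943121

x=44.251 y=-26.943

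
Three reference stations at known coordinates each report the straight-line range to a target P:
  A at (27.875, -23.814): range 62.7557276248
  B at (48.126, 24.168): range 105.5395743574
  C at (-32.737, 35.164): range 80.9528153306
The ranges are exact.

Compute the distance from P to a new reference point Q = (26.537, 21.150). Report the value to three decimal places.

88.198

eq1: (x − 27.875)² + (y + 23.814)² = 62.7557276248²
eq2: (x − 48.126)² + (y − 24.168)² = 105.5395743574²
eq3: (x + 32.737)² + (y − 35.164)² = 80.9528153306²
eq2−eq1, eq2−eq3 (x²,y² cancel):
  -40.502·x − 95.964·y = 5644.238527
  -161.726·x + 21.992·y = 3993.257411
det = -40.502·21.992 − -95.964·-161.726 = -16410.593848
x = (5644.238527·21.992 − -95.964·3993.257411) / -16410.593848 = -30.915216
y = (-40.502·3993.257411 − 5644.238527·-161.726) / -16410.593848 = -45.768314
|P − Q| = √((-30.915216 − 26.537)² + (-45.768314 − 21.150)²) = 88.197607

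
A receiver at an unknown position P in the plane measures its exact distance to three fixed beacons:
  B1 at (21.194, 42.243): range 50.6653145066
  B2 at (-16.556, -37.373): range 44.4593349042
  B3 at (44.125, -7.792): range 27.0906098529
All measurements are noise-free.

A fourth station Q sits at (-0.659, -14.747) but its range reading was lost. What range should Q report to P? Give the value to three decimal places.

18.852

eq1: (x − 21.194)² + (y − 42.243)² = 50.6653145066²
eq2: (x + 16.556)² + (y + 37.373)² = 44.4593349042²
eq3: (x − 44.125)² + (y + 7.792)² = 27.0906098529²
eq3−eq2, eq3−eq1 (x²,y² cancel):
  -121.362·x − 59.162·y = -1579.619942
  -45.862·x + 100.070·y = -1607.147156
det = -121.362·100.070 − -59.162·-45.862 = -14857.982984
x = (-1579.619942·100.070 − -59.162·-1607.147156) / -14857.982984 = 17.038289
y = (-121.362·-1607.147156 − -1579.619942·-45.862) / -14857.982984 = -8.251595
|P − Q| = √((17.038289 − -0.659)² + (-8.251595 − -14.747)²) = 18.851640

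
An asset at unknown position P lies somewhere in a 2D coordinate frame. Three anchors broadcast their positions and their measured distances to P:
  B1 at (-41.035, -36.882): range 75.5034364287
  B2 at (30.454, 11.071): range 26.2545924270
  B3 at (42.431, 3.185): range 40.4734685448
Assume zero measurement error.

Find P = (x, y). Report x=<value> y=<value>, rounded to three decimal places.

eq1: (x + 41.035)² + (y + 36.882)² = 75.5034364287²
eq2: (x − 30.454)² + (y − 11.071)² = 26.2545924270²
eq3: (x − 42.431)² + (y − 3.185)² = 40.4734685448²
eq1−eq3, eq1−eq2 (x²,y² cancel):
  166.932·x + 80.134·y = 2829.048093
  142.978·x + 95.906·y = 3017.325297
det = 166.932·95.906 − 80.134·142.978 = 4552.381340
x = (2829.048093·95.906 − 80.134·3017.325297) / 4552.381340 = 6.487229
y = (166.932·3017.325297 − 2829.048093·142.978) / 4552.381340 = 21.790026

x=6.487 y=21.790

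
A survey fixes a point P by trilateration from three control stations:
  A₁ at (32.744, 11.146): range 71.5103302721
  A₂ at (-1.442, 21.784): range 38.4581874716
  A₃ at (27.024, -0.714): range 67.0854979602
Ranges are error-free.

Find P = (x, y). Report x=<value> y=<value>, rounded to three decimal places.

x=-38.754 y=12.465

eq1: (x − 32.744)² + (y − 11.146)² = 71.5103302721²
eq2: (x + 1.442)² + (y − 21.784)² = 38.4581874716²
eq3: (x − 27.024)² + (y + 0.714)² = 67.0854979602²
eq3−eq2, eq3−eq1 (x²,y² cancel):
  -56.932·x + 44.996·y = 2767.247501
  11.440·x + 23.720·y = -147.666819
det = -56.932·23.720 − 44.996·11.440 = -1865.181280
x = (2767.247501·23.720 − 44.996·-147.666819) / -1865.181280 = -38.754156
y = (-56.932·-147.666819 − 2767.247501·11.440) / -1865.181280 = 12.465461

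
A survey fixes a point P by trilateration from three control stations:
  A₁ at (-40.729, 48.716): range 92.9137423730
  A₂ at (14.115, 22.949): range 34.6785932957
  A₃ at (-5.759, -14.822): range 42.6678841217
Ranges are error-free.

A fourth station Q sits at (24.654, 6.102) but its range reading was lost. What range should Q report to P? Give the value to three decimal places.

15.079

eq1: (x + 40.729)² + (y − 48.716)² = 92.9137423730²
eq2: (x − 14.115)² + (y − 22.949)² = 34.6785932957²
eq3: (x + 5.759)² + (y + 14.822)² = 42.6678841217²
eq3−eq1, eq3−eq2 (x²,y² cancel):
  -69.940·x + 127.076·y = -3033.172854
  39.748·x + 75.542·y = 1090.975563
det = -69.940·75.542 − 127.076·39.748 = -10334.424328
x = (-3033.172854·75.542 − 127.076·1090.975563) / -10334.424328 = 35.586767
y = (-69.940·1090.975563 − -3033.172854·39.748) / -10334.424328 = -4.282747
|P − Q| = √((35.586767 − 24.654)² + (-4.282747 − 6.102)²) = 15.078739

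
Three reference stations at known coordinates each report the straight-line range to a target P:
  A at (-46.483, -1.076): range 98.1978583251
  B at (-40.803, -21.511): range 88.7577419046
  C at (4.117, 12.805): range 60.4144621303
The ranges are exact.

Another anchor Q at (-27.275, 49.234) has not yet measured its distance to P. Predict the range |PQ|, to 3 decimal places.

eq1: (x + 46.483)² + (y + 1.076)² = 98.1978583251²
eq2: (x + 40.803)² + (y + 21.511)² = 88.7577419046²
eq3: (x − 4.117)² + (y − 12.805)² = 60.4144621303²
eq1−eq2, eq1−eq3 (x²,y² cancel):
  11.360·x − 40.870·y = 1730.663497
  101.200·x + 27.762·y = 4012.002794
det = 11.360·27.762 − -40.870·101.200 = 4451.420320
x = (1730.663497·27.762 − -40.870·4012.002794) / 4451.420320 = 47.629120
y = (11.360·4012.002794 − 1730.663497·101.200) / 4451.420320 = -29.106843
|P − Q| = √((47.629120 − -27.275)² + (-29.106843 − 49.234)²) = 108.387799

108.388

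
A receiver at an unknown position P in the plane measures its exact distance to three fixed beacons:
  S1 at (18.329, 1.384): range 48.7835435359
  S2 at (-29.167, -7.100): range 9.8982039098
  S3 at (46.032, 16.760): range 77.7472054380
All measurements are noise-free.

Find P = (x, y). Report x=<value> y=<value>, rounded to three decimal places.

eq1: (x − 18.329)² + (y − 1.384)² = 48.7835435359²
eq2: (x + 29.167)² + (y + 7.100)² = 9.8982039098²
eq3: (x − 46.032)² + (y − 16.760)² = 77.7472054380²
eq2−eq3, eq2−eq1 (x²,y² cancel):
  150.398·x + 47.720·y = -4447.934778
  94.992·x + 16.968·y = -2845.115871
det = 150.398·16.968 − 47.720·94.992 = -1981.064976
x = (-4447.934778·16.968 − 47.720·-2845.115871) / -1981.064976 = -30.436342
y = (150.398·-2845.115871 − -4447.934778·94.992) / -1981.064976 = 2.716476

x=-30.436 y=2.716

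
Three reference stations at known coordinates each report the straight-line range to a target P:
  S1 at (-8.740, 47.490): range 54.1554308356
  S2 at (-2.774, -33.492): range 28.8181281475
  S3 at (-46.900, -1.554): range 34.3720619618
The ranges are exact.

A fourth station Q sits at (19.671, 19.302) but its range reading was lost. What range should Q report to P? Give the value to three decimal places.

41.546

eq1: (x + 8.740)² + (y − 47.490)² = 54.1554308356²
eq2: (x + 2.774)² + (y + 33.492)² = 28.8181281475²
eq3: (x + 46.900)² + (y + 1.554)² = 34.3720619618²
eq3−eq2, eq3−eq1 (x²,y² cancel):
  88.252·x − 63.876·y = -721.661642
  76.320·x + 98.088·y = -1621.709261
det = 88.252·98.088 − -63.876·76.320 = 13531.478496
x = (-721.661642·98.088 − -63.876·-1621.709261) / 13531.478496 = -12.886592
y = (88.252·-1621.709261 − -721.661642·76.320) / 13531.478496 = -6.506449
|P − Q| = √((-12.886592 − 19.671)² + (-6.506449 − 19.302)²) = 41.546033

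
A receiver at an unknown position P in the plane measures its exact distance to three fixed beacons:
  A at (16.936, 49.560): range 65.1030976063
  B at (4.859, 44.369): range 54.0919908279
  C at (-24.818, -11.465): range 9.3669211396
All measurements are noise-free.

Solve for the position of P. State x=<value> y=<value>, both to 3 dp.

eq1: (x − 16.936)² + (y − 49.560)² = 65.1030976063²
eq2: (x − 4.859)² + (y − 44.369)² = 54.0919908279²
eq3: (x + 24.818)² + (y + 11.465)² = 9.3669211396²
eq3−eq1, eq3−eq2 (x²,y² cancel):
  83.508·x + 122.050·y = -2155.031759
  59.354·x + 111.668·y = -1593.365567
det = 83.508·111.668 − 122.050·59.354 = 2081.015644
x = (-2155.031759·111.668 − 122.050·-1593.365567) / 2081.015644 = -22.190039
y = (83.508·-1593.365567 − -2155.031759·59.354) / 2081.015644 = -2.474281

x=-22.190 y=-2.474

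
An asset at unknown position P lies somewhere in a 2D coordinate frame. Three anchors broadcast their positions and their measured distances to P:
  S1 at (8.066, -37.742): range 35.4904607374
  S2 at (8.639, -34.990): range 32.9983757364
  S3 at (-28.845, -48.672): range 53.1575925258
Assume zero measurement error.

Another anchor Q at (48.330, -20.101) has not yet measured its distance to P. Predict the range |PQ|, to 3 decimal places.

52.034

eq1: (x − 8.066)² + (y + 37.742)² = 35.4904607374²
eq2: (x − 8.639)² + (y + 34.990)² = 32.9983757364²
eq3: (x + 28.845)² + (y + 48.672)² = 53.1575925258²
eq3−eq2, eq3−eq1 (x²,y² cancel):
  74.968·x + 27.364·y = -165.228346
  73.822·x + 21.860·y = -145.321849
det = 74.968·21.860 − 27.364·73.822 = -381.264728
x = (-165.228346·21.860 − 27.364·-145.321849) / -381.264728 = -0.956541
y = (74.968·-145.321849 − -165.228346·73.822) / -381.264728 = -3.417569
|P − Q| = √((-0.956541 − 48.330)² + (-3.417569 − -20.101)²) = 52.033643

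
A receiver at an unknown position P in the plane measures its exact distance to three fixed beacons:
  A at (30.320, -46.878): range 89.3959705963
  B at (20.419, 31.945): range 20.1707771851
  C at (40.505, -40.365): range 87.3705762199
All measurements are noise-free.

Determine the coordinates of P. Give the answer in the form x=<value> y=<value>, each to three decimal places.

x=1.055 y=37.592

eq1: (x − 30.320)² + (y + 46.878)² = 89.3959705963²
eq2: (x − 20.419)² + (y − 31.945)² = 20.1707771851²
eq3: (x − 40.505)² + (y + 40.365)² = 87.3705762199²
eq3−eq2, eq3−eq1 (x²,y² cancel):
  -40.172·x + 144.620·y = 5394.187673
  -20.370·x − 13.026·y = -511.160936
det = -40.172·-13.026 − 144.620·-20.370 = 3469.189872
x = (5394.187673·-13.026 − 144.620·-511.160936) / 3469.189872 = 1.054830
y = (-40.172·-511.160936 − 5394.187673·-20.370) / 3469.189872 = 37.592050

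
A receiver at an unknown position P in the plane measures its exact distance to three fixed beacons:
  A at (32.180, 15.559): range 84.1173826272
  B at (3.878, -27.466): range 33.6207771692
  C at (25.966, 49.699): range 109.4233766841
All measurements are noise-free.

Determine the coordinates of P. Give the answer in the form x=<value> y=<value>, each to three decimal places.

eq1: (x − 32.180)² + (y − 15.559)² = 84.1173826272²
eq2: (x − 3.878)² + (y + 27.466)² = 33.6207771692²
eq3: (x − 25.966)² + (y − 49.699)² = 109.4233766841²
eq3−eq1, eq3−eq2 (x²,y² cancel):
  12.428·x − 68.280·y = 3031.152429
  -44.176·x − 154.330·y = 8468.314990
det = 12.428·-154.330 − -68.280·-44.176 = -4934.350520
x = (3031.152429·-154.330 − -68.280·8468.314990) / -4934.350520 = -22.377574
y = (12.428·8468.314990 − 3031.152429·-44.176) / -4934.350520 = -48.466036

x=-22.378 y=-48.466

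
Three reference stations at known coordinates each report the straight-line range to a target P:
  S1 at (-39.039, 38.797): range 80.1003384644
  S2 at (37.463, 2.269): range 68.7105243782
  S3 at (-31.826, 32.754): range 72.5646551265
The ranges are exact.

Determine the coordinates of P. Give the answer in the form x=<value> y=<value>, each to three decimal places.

eq1: (x + 39.039)² + (y − 38.797)² = 80.1003384644²
eq2: (x − 37.463)² + (y − 2.269)² = 68.7105243782²
eq3: (x + 31.826)² + (y − 32.754)² = 72.5646551265²
eq3−eq2, eq3−eq1 (x²,y² cancel):
  138.578·x − 60.970·y = -132.601049
  -14.426·x + 12.086·y = -206.903110
det = 138.578·12.086 − -60.970·-14.426 = 795.300488
x = (-132.601049·12.086 − -60.970·-206.903110) / 795.300488 = -17.876889
y = (138.578·-206.903110 − -132.601049·-14.426) / 795.300488 = -38.457316

x=-17.877 y=-38.457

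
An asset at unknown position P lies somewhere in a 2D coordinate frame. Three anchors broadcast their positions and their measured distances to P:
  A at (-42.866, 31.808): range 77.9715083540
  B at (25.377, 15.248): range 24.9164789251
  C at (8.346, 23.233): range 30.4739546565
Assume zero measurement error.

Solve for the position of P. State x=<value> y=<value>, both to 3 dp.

x=34.835 y=38.300

eq1: (x + 42.866)² + (y − 31.808)² = 77.9715083540²
eq2: (x − 25.377)² + (y − 15.248)² = 24.9164789251²
eq3: (x − 8.346)² + (y − 23.233)² = 30.4739546565²
eq2−eq3, eq2−eq1 (x²,y² cancel):
  -34.062·x + 15.970·y = -574.896618
  -136.486·x + 33.120·y = -3485.976006
det = -34.062·33.120 − 15.970·-136.486 = 1051.547980
x = (-574.896618·33.120 − 15.970·-3485.976006) / 1051.547980 = 34.834797
y = (-34.062·-3485.976006 − -574.896618·-136.486) / 1051.547980 = 38.299703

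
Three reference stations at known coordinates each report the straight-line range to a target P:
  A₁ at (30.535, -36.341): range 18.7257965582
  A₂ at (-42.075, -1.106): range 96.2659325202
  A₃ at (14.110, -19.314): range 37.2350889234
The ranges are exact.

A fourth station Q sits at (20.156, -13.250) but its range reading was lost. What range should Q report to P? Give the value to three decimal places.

34.650

eq1: (x − 30.535)² + (y + 36.341)² = 18.7257965582²
eq2: (x + 42.075)² + (y + 1.106)² = 96.2659325202²
eq3: (x − 14.110)² + (y + 19.314)² = 37.2350889234²
eq2−eq1, eq2−eq3 (x²,y² cancel):
  145.220·x − 70.470·y = 9397.999952
  112.370·x − 36.416·y = 6681.271752
det = 145.220·-36.416 − -70.470·112.370 = 2630.382380
x = (9397.999952·-36.416 − -70.470·6681.271752) / 2630.382380 = 48.887057
y = (145.220·6681.271752 − 9397.999952·112.370) / 2630.382380 = -32.618440
|P − Q| = √((48.887057 − 20.156)² + (-32.618440 − -13.250)²) = 34.649822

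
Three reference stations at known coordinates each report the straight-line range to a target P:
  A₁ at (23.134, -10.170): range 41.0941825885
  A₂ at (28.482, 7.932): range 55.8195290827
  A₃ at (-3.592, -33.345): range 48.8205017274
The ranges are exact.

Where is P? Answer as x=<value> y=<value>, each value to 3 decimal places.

eq1: (x − 23.134)² + (y + 10.170)² = 41.0941825885²
eq2: (x − 28.482)² + (y − 7.932)² = 55.8195290827²
eq3: (x + 3.592)² + (y + 33.345)² = 48.8205017274²
eq1−eq3, eq1−eq2 (x²,y² cancel):
  -53.452·x − 46.350·y = -208.528913
  10.696·x + 36.204·y = -1191.557892
det = -53.452·36.204 − -46.350·10.696 = -1439.416608
x = (-208.528913·36.204 − -46.350·-1191.557892) / -1439.416608 = 43.613703
y = (-53.452·-1191.557892 − -208.528913·10.696) / -1439.416608 = -45.797427

x=43.614 y=-45.797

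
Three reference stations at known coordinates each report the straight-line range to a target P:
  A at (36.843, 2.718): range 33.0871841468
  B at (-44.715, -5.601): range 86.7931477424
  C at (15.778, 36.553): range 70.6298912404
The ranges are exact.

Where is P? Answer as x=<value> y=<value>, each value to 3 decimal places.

eq1: (x − 36.843)² + (y − 2.718)² = 33.0871841468²
eq2: (x + 44.715)² + (y + 5.601)² = 86.7931477424²
eq3: (x − 15.778)² + (y − 36.553)² = 70.6298912404²
eq2−eq3, eq2−eq1 (x²,y² cancel):
  120.986·x + 84.308·y = 2098.733625
  163.116·x + 16.638·y = 5772.280487
det = 120.986·16.638 − 84.308·163.116 = -11739.018660
x = (2098.733625·16.638 − 84.308·5772.280487) / -11739.018660 = 38.481129
y = (120.986·5772.280487 − 2098.733625·163.116) / -11739.018660 = -30.328608

x=38.481 y=-30.329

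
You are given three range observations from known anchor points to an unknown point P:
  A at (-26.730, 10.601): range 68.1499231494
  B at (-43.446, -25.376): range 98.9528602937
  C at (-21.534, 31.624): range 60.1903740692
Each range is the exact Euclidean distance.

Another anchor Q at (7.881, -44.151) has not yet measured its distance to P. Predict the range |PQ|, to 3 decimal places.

eq1: (x + 26.730)² + (y − 10.601)² = 68.1499231494²
eq2: (x + 43.446)² + (y + 25.376)² = 98.9528602937²
eq3: (x + 21.534)² + (y − 31.624)² = 60.1903740692²
eq2−eq1, eq2−eq3 (x²,y² cancel):
  33.432·x + 71.954·y = 3442.634344
  43.824·x + 114.000·y = 5101.081670
det = 33.432·114.000 − 71.954·43.824 = 657.935904
x = (3442.634344·114.000 − 71.954·5101.081670) / 657.935904 = 38.631551
y = (33.432·5101.081670 − 3442.634344·43.824) / 657.935904 = 29.895549
|P − Q| = √((38.631551 − 7.881)² + (29.895549 − -44.151)²) = 80.177851

80.178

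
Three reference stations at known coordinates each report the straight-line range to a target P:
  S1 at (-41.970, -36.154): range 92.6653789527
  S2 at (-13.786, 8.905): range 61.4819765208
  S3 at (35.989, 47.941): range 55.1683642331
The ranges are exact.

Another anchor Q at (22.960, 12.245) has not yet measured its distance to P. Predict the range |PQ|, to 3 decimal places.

eq1: (x + 41.970)² + (y + 36.154)² = 92.6653789527²
eq2: (x + 13.786)² + (y − 8.905)² = 61.4819765208²
eq3: (x − 35.989)² + (y − 47.941)² = 55.1683642331²
eq2−eq1, eq2−eq3 (x²,y² cancel):
  -56.368·x − 90.118·y = -2007.599225
  99.550·x + 78.072·y = 4060.679806
det = -56.368·78.072 − -90.118·99.550 = 4570.484404
x = (-2007.599225·78.072 − -90.118·4060.679806) / 4570.484404 = 45.772622
y = (-56.368·4060.679806 − -2007.599225·99.550) / 4570.484404 = -6.352914
|P − Q| = √((45.772622 − 22.960)² + (-6.352914 − 12.245)²) = 29.432943

29.433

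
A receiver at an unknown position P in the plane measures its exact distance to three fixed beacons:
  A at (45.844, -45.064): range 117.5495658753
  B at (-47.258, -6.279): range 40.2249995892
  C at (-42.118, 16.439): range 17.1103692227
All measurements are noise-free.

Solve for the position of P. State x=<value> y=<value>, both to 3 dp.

eq1: (x − 45.844)² + (y + 45.064)² = 117.5495658753²
eq2: (x + 47.258)² + (y + 6.279)² = 40.2249995892²
eq3: (x + 42.118)² + (y − 16.439)² = 17.1103692227²
eq2−eq3, eq2−eq1 (x²,y² cancel):
  10.280·x + 45.436·y = 1096.708097
  186.204·x − 77.570·y = -10340.157819
det = 10.280·-77.570 − 45.436·186.204 = -9257.784544
x = (1096.708097·-77.570 − 45.436·-10340.157819) / -9257.784544 = -41.558946
y = (10.280·-10340.157819 − 1096.708097·186.204) / -9257.784544 = 33.540234

x=-41.559 y=33.540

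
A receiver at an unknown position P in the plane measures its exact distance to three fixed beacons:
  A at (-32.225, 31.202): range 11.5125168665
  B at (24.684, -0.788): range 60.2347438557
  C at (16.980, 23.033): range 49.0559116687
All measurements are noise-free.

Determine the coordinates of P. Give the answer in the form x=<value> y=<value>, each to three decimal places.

eq1: (x + 32.225)² + (y − 31.202)² = 11.5125168665²
eq2: (x − 24.684)² + (y + 0.788)² = 60.2347438557²
eq3: (x − 16.980)² + (y − 23.033)² = 49.0559116687²
eq3−eq1, eq3−eq2 (x²,y² cancel):
  -98.410·x + 16.338·y = 3467.120365
  15.408·x − 47.642·y = -1430.660587
det = -98.410·-47.642 − 16.338·15.408 = 4436.713316
x = (3467.120365·-47.642 − 16.338·-1430.660587) / 4436.713316 = -31.962042
y = (-98.410·-1430.660587 − 3467.120365·15.408) / 4436.713316 = 19.692487

x=-31.962 y=19.692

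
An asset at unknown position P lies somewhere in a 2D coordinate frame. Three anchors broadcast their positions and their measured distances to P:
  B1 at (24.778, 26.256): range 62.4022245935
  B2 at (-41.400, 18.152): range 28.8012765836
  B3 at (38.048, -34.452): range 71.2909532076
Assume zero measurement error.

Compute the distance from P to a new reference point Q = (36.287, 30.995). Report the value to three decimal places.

74.687

eq1: (x − 24.778)² + (y − 26.256)² = 62.4022245935²
eq2: (x + 41.400)² + (y − 18.152)² = 28.8012765836²
eq3: (x − 38.048)² + (y + 34.452)² = 71.2909532076²
eq2−eq1, eq2−eq3 (x²,y² cancel):
  132.356·x + 16.208·y = -3804.652385
  158.896·x − 105.208·y = -3661.750972
det = 132.356·-105.208 − 16.208·158.896 = -16500.296416
x = (-3804.652385·-105.208 − 16.208·-3661.750972) / -16500.296416 = -27.855835
y = (132.356·-3661.750972 − -3804.652385·158.896) / -16500.296416 = -7.265890
|P − Q| = √((-27.855835 − 36.287)² + (-7.265890 − 30.995)²) = 74.687341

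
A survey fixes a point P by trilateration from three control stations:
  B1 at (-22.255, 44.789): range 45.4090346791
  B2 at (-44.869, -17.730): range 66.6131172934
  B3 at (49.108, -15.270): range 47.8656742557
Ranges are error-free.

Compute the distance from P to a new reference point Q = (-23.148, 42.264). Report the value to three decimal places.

eq1: (x + 22.255)² + (y − 44.789)² = 45.4090346791²
eq2: (x + 44.869)² + (y + 17.730)² = 66.6131172934²
eq3: (x − 49.108)² + (y + 15.270)² = 47.8656742557²
eq2−eq3, eq2−eq1 (x²,y² cancel):
  187.954·x + 4.920·y = 2463.373127
  45.228·x + 125.038·y = 2549.086450
det = 187.954·125.038 − 4.920·45.228 = 23278.870492
x = (2463.373127·125.038 − 4.920·2549.086450) / 23278.870492 = 12.692787
y = (187.954·2549.086450 − 2463.373127·45.228) / 23278.870492 = 15.795335
|P − Q| = √((12.692787 − -23.148)² + (15.795335 − 42.264)²) = 44.555047

44.555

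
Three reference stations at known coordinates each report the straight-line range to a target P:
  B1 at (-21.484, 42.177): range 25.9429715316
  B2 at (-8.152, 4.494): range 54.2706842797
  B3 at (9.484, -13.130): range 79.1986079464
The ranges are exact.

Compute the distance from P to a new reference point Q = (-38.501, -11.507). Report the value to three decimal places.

54.196

eq1: (x + 21.484)² + (y − 42.177)² = 25.9429715316²
eq2: (x + 8.152)² + (y − 4.494)² = 54.2706842797²
eq3: (x − 9.484)² + (y + 13.130)² = 79.1986079464²
eq1−eq3, eq1−eq2 (x²,y² cancel):
  61.936·x − 110.614·y = -7577.500158
  26.664·x − 75.366·y = -4426.079845
det = 61.936·-75.366 − -110.614·26.664 = -1718.456880
x = (-7577.500158·-75.366 − -110.614·-4426.079845) / -1718.456880 = -47.425968
y = (61.936·-4426.079845 − -7577.500158·26.664) / -1718.456880 = 41.948808
|P − Q| = √((-47.425968 − -38.501)² + (41.948808 − -11.507)²) = 54.195742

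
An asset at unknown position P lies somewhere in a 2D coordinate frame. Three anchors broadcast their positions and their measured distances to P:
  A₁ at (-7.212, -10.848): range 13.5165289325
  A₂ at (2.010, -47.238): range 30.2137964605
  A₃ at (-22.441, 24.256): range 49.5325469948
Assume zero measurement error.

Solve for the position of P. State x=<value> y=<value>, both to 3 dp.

eq1: (x + 7.212)² + (y + 10.848)² = 13.5165289325²
eq2: (x − 2.010)² + (y + 47.238)² = 30.2137964605²
eq3: (x + 22.441)² + (y − 24.256)² = 49.5325469948²
eq2−eq1, eq2−eq3 (x²,y² cancel):
  -18.444·x + 72.780·y = -1335.599754
  -48.902·x + 142.988·y = -2684.116442
det = -18.444·142.988 − 72.780·-48.902 = 921.816888
x = (-1335.599754·142.988 − 72.780·-2684.116442) / 921.816888 = 4.746341
y = (-18.444·-2684.116442 − -1335.599754·-48.902) / 921.816888 = -17.148368

x=4.746 y=-17.148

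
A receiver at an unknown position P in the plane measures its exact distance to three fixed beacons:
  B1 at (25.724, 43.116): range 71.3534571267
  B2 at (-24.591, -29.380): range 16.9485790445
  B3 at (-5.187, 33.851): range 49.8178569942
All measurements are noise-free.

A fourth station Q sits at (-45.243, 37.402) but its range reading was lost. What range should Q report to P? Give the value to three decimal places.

59.834

eq1: (x − 25.724)² + (y − 43.116)² = 71.3534571267²
eq2: (x + 24.591)² + (y + 29.380)² = 16.9485790445²
eq3: (x + 5.187)² + (y − 33.851)² = 49.8178569942²
eq1−eq3, eq1−eq2 (x²,y² cancel):
  -61.822·x − 18.530·y = 1261.578506
  -100.630·x − 144.992·y = 3751.249561
det = -61.822·-144.992 − -18.530·-100.630 = 7099.021524
x = (1261.578506·-144.992 − -18.530·3751.249561) / 7099.021524 = -15.975179
y = (-61.822·3751.249561 − 1261.578506·-100.630) / 7099.021524 = -14.784728
|P − Q| = √((-15.975179 − -45.243)² + (-14.784728 − 37.402)²) = 59.833603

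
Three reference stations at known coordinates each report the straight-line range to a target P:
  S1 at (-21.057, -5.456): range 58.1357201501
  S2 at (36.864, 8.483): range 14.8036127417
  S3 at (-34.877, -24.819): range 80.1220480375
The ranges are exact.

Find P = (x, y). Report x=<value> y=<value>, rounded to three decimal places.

eq1: (x + 21.057)² + (y + 5.456)² = 58.1357201501²
eq2: (x − 36.864)² + (y − 8.483)² = 14.8036127417²
eq3: (x + 34.877)² + (y + 24.819)² = 80.1220480375²
eq1−eq2, eq1−eq3 (x²,y² cancel):
  115.842·x + 27.878·y = 4118.365607
  -27.640·x − 38.726·y = -1680.557919
det = 115.842·-38.726 − 27.878·-27.640 = -3715.549372
x = (4118.365607·-38.726 − 27.878·-1680.557919) / -3715.549372 = 30.315095
y = (115.842·-1680.557919 − 4118.365607·-27.640) / -3715.549372 = 21.759249

x=30.315 y=21.759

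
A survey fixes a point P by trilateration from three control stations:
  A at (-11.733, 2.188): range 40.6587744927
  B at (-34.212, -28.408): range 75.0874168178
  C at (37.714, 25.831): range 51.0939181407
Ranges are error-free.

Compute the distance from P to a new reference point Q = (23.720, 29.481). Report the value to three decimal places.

eq1: (x + 11.733)² + (y − 2.188)² = 40.6587744927²
eq2: (x + 34.212)² + (y + 28.408)² = 75.0874168178²
eq3: (x − 37.714)² + (y − 25.831)² = 51.0939181407²
eq3−eq1, eq3−eq2 (x²,y² cancel):
  -98.894·x − 47.286·y = -989.683196
  -143.852·x − 108.478·y = -3139.642642
det = -98.894·-108.478 − -47.286·-143.852 = 3925.637660
x = (-989.683196·-108.478 − -47.286·-3139.642642) / 3925.637660 = -10.470220
y = (-98.894·-3139.642642 − -989.683196·-143.852) / 3925.637660 = 42.827160
|P − Q| = √((-10.470220 − 23.720)² + (42.827160 − 29.481)²) = 36.702740

36.703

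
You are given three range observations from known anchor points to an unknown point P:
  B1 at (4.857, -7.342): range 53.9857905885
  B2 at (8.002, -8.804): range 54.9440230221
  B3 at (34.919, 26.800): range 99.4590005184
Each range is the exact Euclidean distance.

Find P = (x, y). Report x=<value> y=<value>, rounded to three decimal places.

eq1: (x − 4.857)² + (y + 7.342)² = 53.9857905885²
eq2: (x − 8.002)² + (y + 8.804)² = 54.9440230221²
eq3: (x − 34.919)² + (y − 26.800)² = 99.4590005184²
eq1−eq2, eq1−eq3 (x²,y² cancel):
  6.290·x − 2.924·y = -40.333073
  60.124·x + 68.284·y = -5117.546051
det = 6.290·68.284 − -2.924·60.124 = 605.308936
x = (-40.333073·68.284 − -2.924·-5117.546051) / 605.308936 = -29.270687
y = (6.290·-5117.546051 − -40.333073·60.124) / 605.308936 = -49.172211

x=-29.271 y=-49.172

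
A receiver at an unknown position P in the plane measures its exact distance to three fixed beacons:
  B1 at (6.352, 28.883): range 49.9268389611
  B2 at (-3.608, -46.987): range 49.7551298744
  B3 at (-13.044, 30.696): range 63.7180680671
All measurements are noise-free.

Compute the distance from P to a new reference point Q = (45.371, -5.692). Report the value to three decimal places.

14.511

eq1: (x − 6.352)² + (y − 28.883)² = 49.9268389611²
eq2: (x + 3.608)² + (y + 46.987)² = 49.7551298744²
eq3: (x + 13.044)² + (y − 30.696)² = 63.7180680671²
eq1−eq2, eq1−eq3 (x²,y² cancel):
  -19.920·x − 151.740·y = 1363.336540
  -38.792·x + 3.626·y = -1329.488191
det = -19.920·3.626 − -151.740·-38.792 = -5958.528000
x = (1363.336540·3.626 − -151.740·-1329.488191) / -5958.528000 = 33.027130
y = (-19.920·-1329.488191 − 1363.336540·-38.792) / -5958.528000 = -13.320397
|P − Q| = √((33.027130 − 45.371)² + (-13.320397 − -5.692)²) = 14.510808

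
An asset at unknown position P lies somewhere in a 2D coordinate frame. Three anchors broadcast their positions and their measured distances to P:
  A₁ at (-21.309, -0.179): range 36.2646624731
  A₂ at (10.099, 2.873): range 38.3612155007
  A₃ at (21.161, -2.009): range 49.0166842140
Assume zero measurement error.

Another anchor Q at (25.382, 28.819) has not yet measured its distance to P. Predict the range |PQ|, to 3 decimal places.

37.183

eq1: (x + 21.309)² + (y + 0.179)² = 36.2646624731²
eq2: (x − 10.099)² + (y − 2.873)² = 38.3612155007²
eq3: (x − 21.161)² + (y + 2.009)² = 49.0166842140²
eq1−eq2, eq1−eq3 (x²,y² cancel):
  62.816·x + 6.104·y = -500.318702
  84.940·x − 3.660·y = -1089.791107
det = 62.816·-3.660 − 6.104·84.940 = -748.380320
x = (-500.318702·-3.660 − 6.104·-1089.791107) / -748.380320 = -11.335482
y = (62.816·-1089.791107 − -500.318702·84.940) / -748.380320 = 34.687240
|P − Q| = √((-11.335482 − 25.382)² + (34.687240 − 28.819)²) = 37.183460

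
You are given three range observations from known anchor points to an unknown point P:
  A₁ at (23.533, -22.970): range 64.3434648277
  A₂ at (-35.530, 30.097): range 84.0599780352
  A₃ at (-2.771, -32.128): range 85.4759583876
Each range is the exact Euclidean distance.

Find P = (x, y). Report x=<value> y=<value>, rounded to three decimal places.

eq1: (x − 23.533)² + (y + 22.970)² = 64.3434648277²
eq2: (x + 35.530)² + (y − 30.097)² = 84.0599780352²
eq3: (x + 2.771)² + (y + 32.128)² = 85.4759583876²
eq1−eq3, eq1−eq2 (x²,y² cancel):
  -52.608·x − 18.316·y = -3207.594160
  -118.126·x + 106.134·y = -1839.211121
det = -52.608·106.134 − -18.316·-118.126 = -7747.093288
x = (-3207.594160·106.134 − -18.316·-1839.211121) / -7747.093288 = 48.291892
y = (-52.608·-1839.211121 − -3207.594160·-118.126) / -7747.093288 = 36.419214

x=48.292 y=36.419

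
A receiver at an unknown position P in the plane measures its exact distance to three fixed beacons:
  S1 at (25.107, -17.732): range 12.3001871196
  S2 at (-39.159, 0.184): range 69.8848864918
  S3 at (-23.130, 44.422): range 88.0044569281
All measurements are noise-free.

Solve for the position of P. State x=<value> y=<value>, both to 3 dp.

x=23.885 y=-29.971

eq1: (x − 25.107)² + (y + 17.732)² = 12.3001871196²
eq2: (x + 39.159)² + (y − 0.184)² = 69.8848864918²
eq3: (x + 23.130)² + (y − 44.422)² = 88.0044569281²
eq2−eq1, eq2−eq3 (x²,y² cancel):
  128.532·x − 35.832·y = 4143.926893
  32.058·x + 88.476·y = -1886.037232
det = 128.532·88.476 − -35.832·32.058 = 12520.699488
x = (4143.926893·88.476 − -35.832·-1886.037232) / 12520.699488 = 23.885055
y = (128.532·-1886.037232 − 4143.926893·32.058) / 12520.699488 = -29.971340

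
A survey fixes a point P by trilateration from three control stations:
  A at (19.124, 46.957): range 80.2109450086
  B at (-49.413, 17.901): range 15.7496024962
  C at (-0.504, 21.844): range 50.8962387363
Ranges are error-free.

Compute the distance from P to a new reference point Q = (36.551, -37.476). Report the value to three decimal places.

92.962

eq1: (x − 19.124)² + (y − 46.957)² = 80.2109450086²
eq2: (x + 49.413)² + (y − 17.901)² = 15.7496024962²
eq3: (x + 0.504)² + (y − 21.844)² = 50.8962387363²
eq2−eq3, eq2−eq1 (x²,y² cancel):
  97.818·x + 7.886·y = -4627.053157
  137.074·x + 58.112·y = -6377.148865
det = 97.818·58.112 − 7.886·137.074 = 4603.434052
x = (-4627.053157·58.112 − 7.886·-6377.148865) / 4603.434052 = -47.485663
y = (97.818·-6377.148865 − -4627.053157·137.074) / 4603.434052 = 2.269770
|P − Q| = √((-47.485663 − 36.551)² + (2.269770 − -37.476)²) = 92.961750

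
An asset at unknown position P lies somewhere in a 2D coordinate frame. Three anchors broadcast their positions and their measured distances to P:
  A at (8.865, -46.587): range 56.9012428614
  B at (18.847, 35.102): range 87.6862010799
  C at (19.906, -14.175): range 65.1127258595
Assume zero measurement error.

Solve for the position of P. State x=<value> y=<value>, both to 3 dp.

x=-44.142 y=-25.900

eq1: (x − 8.865)² + (y + 46.587)² = 56.9012428614²
eq2: (x − 18.847)² + (y − 35.102)² = 87.6862010799²
eq3: (x − 19.906)² + (y + 14.175)² = 65.1127258595²
eq3−eq2, eq3−eq1 (x²,y² cancel):
  -2.118·x + 98.554·y = -2459.022439
  -22.082·x − 64.824·y = 2653.672963
det = -2.118·-64.824 − 98.554·-22.082 = 2313.566660
x = (-2459.022439·-64.824 − 98.554·2653.672963) / 2313.566660 = -44.142413
y = (-2.118·2653.672963 − -2459.022439·-22.082) / 2313.566660 = -25.899670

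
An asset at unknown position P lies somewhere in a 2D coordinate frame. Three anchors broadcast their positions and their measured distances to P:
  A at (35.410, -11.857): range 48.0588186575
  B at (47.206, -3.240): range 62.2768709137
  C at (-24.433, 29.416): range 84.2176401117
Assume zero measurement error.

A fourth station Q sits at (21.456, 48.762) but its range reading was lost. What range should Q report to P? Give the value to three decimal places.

99.432

eq1: (x − 35.410)² + (y + 11.857)² = 48.0588186575²
eq2: (x − 47.206)² + (y + 3.240)² = 62.2768709137²
eq3: (x + 24.433)² + (y − 29.416)² = 84.2176401117²
eq1−eq2, eq1−eq3 (x²,y² cancel):
  23.592·x + 17.234·y = -724.311113
  -119.686·x + 82.546·y = -4715.144859
det = 23.592·82.546 − 17.234·-119.686 = 4010.093756
x = (-724.311113·82.546 − 17.234·-4715.144859) / 4010.093756 = 5.354444
y = (23.592·-4715.144859 − -724.311113·-119.686) / 4010.093756 = -49.357848
|P − Q| = √((5.354444 − 21.456)² + (-49.357848 − 48.762)²) = 99.432211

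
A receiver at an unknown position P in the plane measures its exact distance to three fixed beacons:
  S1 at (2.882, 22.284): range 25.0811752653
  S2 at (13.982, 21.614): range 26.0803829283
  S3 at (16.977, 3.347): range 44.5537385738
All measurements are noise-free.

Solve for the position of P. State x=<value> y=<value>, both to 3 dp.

x=7.636 y=46.911

eq1: (x − 2.882)² + (y − 22.284)² = 25.0811752653²
eq2: (x − 13.982)² + (y − 21.614)² = 26.0803829283²
eq3: (x − 16.977)² + (y − 3.347)² = 44.5537385738²
eq2−eq1, eq2−eq3 (x²,y² cancel):
  -22.200·x + 1.340·y = -106.657719
  5.990·x − 36.534·y = -1668.089629
det = -22.200·-36.534 − 1.340·5.990 = 803.028200
x = (-106.657719·-36.534 − 1.340·-1668.089629) / 803.028200 = 7.635938
y = (-22.200·-1668.089629 − -106.657719·5.990) / 803.028200 = 46.910519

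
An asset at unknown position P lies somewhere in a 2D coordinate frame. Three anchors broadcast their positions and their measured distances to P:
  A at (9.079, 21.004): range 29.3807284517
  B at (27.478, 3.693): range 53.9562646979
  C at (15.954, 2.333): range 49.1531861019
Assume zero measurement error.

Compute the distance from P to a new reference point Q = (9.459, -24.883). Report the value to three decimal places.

73.138

eq1: (x − 9.079)² + (y − 21.004)² = 29.3807284517²
eq2: (x − 27.478)² + (y − 3.693)² = 53.9562646979²
eq3: (x − 15.954)² + (y − 2.333)² = 49.1531861019²
eq2−eq1, eq2−eq3 (x²,y² cancel):
  -36.798·x + 34.622·y = 1802.968820
  -23.048·x − 2.720·y = -13.462932
det = -36.798·-2.720 − 34.622·-23.048 = 898.058416
x = (1802.968820·-2.720 − 34.622·-13.462932) / 898.058416 = -4.941729
y = (-36.798·-13.462932 − 1802.968820·-23.048) / 898.058416 = 46.823496
|P − Q| = √((-4.941729 − 9.459)² + (46.823496 − -24.883)²) = 73.138243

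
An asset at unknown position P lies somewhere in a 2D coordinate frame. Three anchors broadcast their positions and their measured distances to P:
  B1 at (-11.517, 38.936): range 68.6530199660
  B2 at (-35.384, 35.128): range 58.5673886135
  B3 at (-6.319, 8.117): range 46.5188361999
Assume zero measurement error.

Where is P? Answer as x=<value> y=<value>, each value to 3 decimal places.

x=-40.721 y=-23.196

eq1: (x + 11.517)² + (y − 38.936)² = 68.6530199660²
eq2: (x + 35.384)² + (y − 35.128)² = 58.5673886135²
eq3: (x + 6.319)² + (y − 8.117)² = 46.5188361999²
eq2−eq3, eq2−eq1 (x²,y² cancel):
  58.130·x − 54.022·y = -1114.051502
  47.734·x + 7.616·y = -2120.448596
det = 58.130·7.616 − -54.022·47.734 = 3021.404228
x = (-1114.051502·7.616 − -54.022·-2120.448596) / 3021.404228 = -40.721294
y = (58.130·-2120.448596 − -1114.051502·47.734) / 3021.404228 = -23.195686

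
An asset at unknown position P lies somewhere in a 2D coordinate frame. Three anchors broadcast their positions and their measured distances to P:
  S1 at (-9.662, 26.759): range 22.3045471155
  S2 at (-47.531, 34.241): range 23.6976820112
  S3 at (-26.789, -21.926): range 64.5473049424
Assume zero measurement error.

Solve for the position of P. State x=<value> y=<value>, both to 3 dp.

eq1: (x + 9.662)² + (y − 26.759)² = 22.3045471155²
eq2: (x + 47.531)² + (y − 34.241)² = 23.6976820112²
eq3: (x + 26.789)² + (y + 21.926)² = 64.5473049424²
eq3−eq1, eq3−eq2 (x²,y² cancel):
  34.254·x + 97.370·y = 3279.860081
  -41.484·x + 112.334·y = 5838.016488
det = 34.254·112.334 − 97.370·-41.484 = 7887.185916
x = (3279.860081·112.334 − 97.370·5838.016488) / 7887.185916 = -25.358584
y = (34.254·5838.016488 − 3279.860081·-41.484) / 7887.185916 = 42.605453

x=-25.359 y=42.605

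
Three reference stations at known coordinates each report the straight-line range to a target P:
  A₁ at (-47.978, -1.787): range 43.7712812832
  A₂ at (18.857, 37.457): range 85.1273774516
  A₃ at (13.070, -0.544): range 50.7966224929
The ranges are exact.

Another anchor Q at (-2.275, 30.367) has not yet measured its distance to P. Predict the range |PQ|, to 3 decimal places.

70.371

eq1: (x + 47.978)² + (y + 1.787)² = 43.7712812832²
eq2: (x − 18.857)² + (y − 37.457)² = 85.1273774516²
eq3: (x − 13.070)² + (y + 0.544)² = 50.7966224929²
eq1−eq3, eq1−eq2 (x²,y² cancel):
  122.096·x + 2.486·y = -2798.332809
  133.670·x + 78.488·y = -5877.213882
det = 122.096·78.488 − 2.486·133.670 = 9250.767228
x = (-2798.332809·78.488 − 2.486·-5877.213882) / 9250.767228 = -22.163004
y = (122.096·-5877.213882 − -2798.332809·133.670) / 9250.767228 = -37.135424
|P − Q| = √((-22.163004 − -2.275)² + (-37.135424 − 30.367)²) = 70.371229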